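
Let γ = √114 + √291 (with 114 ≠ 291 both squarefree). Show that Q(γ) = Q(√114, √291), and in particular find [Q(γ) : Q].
[Q(γ) : Q] = 4 (equivalently, Q(γ) = Q(√114, √291))

Obviously Q(γ) ⊆ Q(√114, √291), and [Q(√114, √291):Q] = 4 (since 114, 291 are distinct squarefree integers > 1 with 33174 not a perfect square). To show equality we compute the minimal polynomial of γ. From γ = √114 + √291: γ^2 = 114 + 2√(33174) + 291 = 405 + 2√(33174), so γ^2 - 405 = 2√(33174); squaring, (γ^2 - 405)^2 = 4·33174, i.e. γ^4 - 810γ^2 + 164025 - 132696 = 0, i.e. γ^4 - 810γ^2 + 31329 = 0. So γ is a root of x^4 - 810x^2 + 31329. This polynomial is irreducible over Q: it has no rational root (each ±√114 ± √291 is irrational), and any factorization into two quadratics over Q would force √(33174) ∈ Q (pairing opposite roots) or √114, √291 ∈ Q (other pairings), all impossible. Hence [Q(γ):Q] = 4 = [Q(√114, √291):Q], so Q(γ) = Q(√114, √291).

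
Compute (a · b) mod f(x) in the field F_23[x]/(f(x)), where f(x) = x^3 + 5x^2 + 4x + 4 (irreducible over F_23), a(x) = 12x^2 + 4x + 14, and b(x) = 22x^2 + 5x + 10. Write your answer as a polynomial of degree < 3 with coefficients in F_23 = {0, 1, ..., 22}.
a · b ≡ 8x^2 + 16x + 21 (mod f(x))

Multiply in F_23[x]: a(x)·b(x) = (12x^2 + 4x + 14)·(22x^2 + 5x + 10) = 11x^4 + 10x^3 + 11x^2 + 18x + 2. This has degree ≥ 3, so divide by f(x) over F_23: 11x^4 + 10x^3 + 11x^2 + 18x + 2 = (11x + 1)·(x^3 + 5x^2 + 4x + 4) + (8x^2 + 16x + 21). Hence a·b ≡ 8x^2 + 16x + 21 (mod f). (F_23[x]/(f) is a field with 23^3 = 12167 elements since f is irreducible of degree 3.)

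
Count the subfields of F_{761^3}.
F_{761^3} has 2 subfields

The subfields of F_{p^n} are exactly the fields F_{p^d} for d | n (each is the fixed field of the unique index-d subgroup of Gal(F_{p^n}/F_p) ≅ Z/nZ). The divisors of n = 3 are {1, 3}, giving 2 subfields: F_{761^1}, F_{761^3}.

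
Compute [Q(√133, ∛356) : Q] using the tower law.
[Q(√133, ∛356) : Q] = 6

Let L = Q(√133, ∛356). Since Q(√133) ⊂ L and [Q(√133):Q] = 2, the tower law gives 2 | [L:Q]. Likewise Q(∛356) ⊂ L with [Q(∛356):Q] = 3 (because 356 is not a perfect cube), so 3 | [L:Q]. As gcd(2,3) = 1, [L:Q] is divisible by 6. Conversely L is generated over Q by √133 and ∛356, so [L:Q] ≤ 2·3 = 6. Therefore [Q(√133, ∛356) : Q] = 6.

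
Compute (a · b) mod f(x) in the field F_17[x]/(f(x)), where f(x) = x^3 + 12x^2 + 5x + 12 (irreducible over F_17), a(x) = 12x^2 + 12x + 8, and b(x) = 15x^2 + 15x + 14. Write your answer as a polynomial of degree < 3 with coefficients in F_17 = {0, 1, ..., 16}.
a · b ≡ 3x^2 + 5x + 3 (mod f(x))

Multiply in F_17[x]: a(x)·b(x) = (12x^2 + 12x + 8)·(15x^2 + 15x + 14) = 10x^4 + 3x^3 + 9x^2 + 16x + 10. This has degree ≥ 3, so divide by f(x) over F_17: 10x^4 + 3x^3 + 9x^2 + 16x + 10 = (10x + 2)·(x^3 + 12x^2 + 5x + 12) + (3x^2 + 5x + 3). Hence a·b ≡ 3x^2 + 5x + 3 (mod f). (F_17[x]/(f) is a field with 17^3 = 4913 elements since f is irreducible of degree 3.)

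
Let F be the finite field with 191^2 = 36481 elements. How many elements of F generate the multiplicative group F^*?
There are φ(36480) = 9216 primitive elements

F_q^* is cyclic of order q - 1 = 36480. A cyclic group of order m has exactly φ(m) generators. Here m = 36480 = 2^7 · 3 · 5 · 19, so the number of primitive elements is φ(36480) = 9216.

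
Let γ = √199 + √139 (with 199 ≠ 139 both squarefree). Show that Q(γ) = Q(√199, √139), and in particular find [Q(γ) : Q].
[Q(γ) : Q] = 4 (equivalently, Q(γ) = Q(√199, √139))

Obviously Q(γ) ⊆ Q(√199, √139), and [Q(√199, √139):Q] = 4 (since 199, 139 are distinct squarefree integers > 1 with 27661 not a perfect square). To show equality we compute the minimal polynomial of γ. From γ = √199 + √139: γ^2 = 199 + 2√(27661) + 139 = 338 + 2√(27661), so γ^2 - 338 = 2√(27661); squaring, (γ^2 - 338)^2 = 4·27661, i.e. γ^4 - 676γ^2 + 114244 - 110644 = 0, i.e. γ^4 - 676γ^2 + 3600 = 0. So γ is a root of x^4 - 676x^2 + 3600. This polynomial is irreducible over Q: it has no rational root (each ±√199 ± √139 is irrational), and any factorization into two quadratics over Q would force √(27661) ∈ Q (pairing opposite roots) or √199, √139 ∈ Q (other pairings), all impossible. Hence [Q(γ):Q] = 4 = [Q(√199, √139):Q], so Q(γ) = Q(√199, √139).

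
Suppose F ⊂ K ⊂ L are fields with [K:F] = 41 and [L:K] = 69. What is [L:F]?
[L:F] = 2829

The tower law says that for any tower of field extensions F ⊂ K ⊂ L with finite degrees, [L:F] = [L:K] · [K:F]. Here this gives [L:F] = 69 · 41 = 2829.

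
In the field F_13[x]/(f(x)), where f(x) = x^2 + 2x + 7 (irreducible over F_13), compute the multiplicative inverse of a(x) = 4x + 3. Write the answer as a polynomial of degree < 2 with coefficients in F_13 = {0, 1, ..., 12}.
a(x)^(-1) ≡ 8x + 10 (mod f(x))

Since f is irreducible over F_13, F_13[x]/(f) is a field and a(x) ≠ 0 has an inverse. Apply the extended Euclidean algorithm to f(x) and a(x) in F_13[x]: f(x) = (10x + 6)·a(x) + (2). The last nonzero remainder is the constant 2 = gcd(f, a) in F_13. Back-substituting through the division chain expresses 2 = s(x)·a(x) + t(x)·f(x) with s(x) ≡ 3x + 7 (mod f), so (3x + 7)·a(x) ≡ 2 (mod f). Multiplying by 2^(-1) ≡ 7 in F_13 gives a(x)^(-1) ≡ 7·(3x + 7) ≡ 8x + 10 (mod f). Check: (4x + 3)·(8x + 10) = 6x^2 + 12x + 4 ≡ 1 (mod x^2 + 2x + 7).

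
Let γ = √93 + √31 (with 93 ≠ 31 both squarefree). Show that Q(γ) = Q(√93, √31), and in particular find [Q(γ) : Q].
[Q(γ) : Q] = 4 (equivalently, Q(γ) = Q(√93, √31))

Obviously Q(γ) ⊆ Q(√93, √31), and [Q(√93, √31):Q] = 4 (since 93, 31 are distinct squarefree integers > 1 with 2883 not a perfect square). To show equality we compute the minimal polynomial of γ. From γ = √93 + √31: γ^2 = 93 + 2√(2883) + 31 = 124 + 2√(2883), so γ^2 - 124 = 2√(2883); squaring, (γ^2 - 124)^2 = 4·2883, i.e. γ^4 - 248γ^2 + 15376 - 11532 = 0, i.e. γ^4 - 248γ^2 + 3844 = 0. So γ is a root of x^4 - 248x^2 + 3844. This polynomial is irreducible over Q: it has no rational root (each ±√93 ± √31 is irrational), and any factorization into two quadratics over Q would force √(2883) ∈ Q (pairing opposite roots) or √93, √31 ∈ Q (other pairings), all impossible. Hence [Q(γ):Q] = 4 = [Q(√93, √31):Q], so Q(γ) = Q(√93, √31).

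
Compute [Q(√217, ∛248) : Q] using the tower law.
[Q(√217, ∛248) : Q] = 6

Let L = Q(√217, ∛248). Since Q(√217) ⊂ L and [Q(√217):Q] = 2, the tower law gives 2 | [L:Q]. Likewise Q(∛248) ⊂ L with [Q(∛248):Q] = 3 (because 248 is not a perfect cube), so 3 | [L:Q]. As gcd(2,3) = 1, [L:Q] is divisible by 6. Conversely L is generated over Q by √217 and ∛248, so [L:Q] ≤ 2·3 = 6. Therefore [Q(√217, ∛248) : Q] = 6.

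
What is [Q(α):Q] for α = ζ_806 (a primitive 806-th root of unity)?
[Q(α):Q] = 360

The minimal polynomial of ζ_806 over Q is the 806-th cyclotomic polynomial Φ_806(x), which is irreducible over Q and has degree φ(806) = 360. Hence [Q(α):Q] = φ(806) = 360.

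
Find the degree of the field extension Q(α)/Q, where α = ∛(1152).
[Q(α):Q] = 3

The minimal polynomial of α is x^3 - 1152, irreducible over Q since 1152 is not a perfect cube (so x^3 - 1152 has no rational root). Hence [Q(α):Q] = deg(m_α) = 3.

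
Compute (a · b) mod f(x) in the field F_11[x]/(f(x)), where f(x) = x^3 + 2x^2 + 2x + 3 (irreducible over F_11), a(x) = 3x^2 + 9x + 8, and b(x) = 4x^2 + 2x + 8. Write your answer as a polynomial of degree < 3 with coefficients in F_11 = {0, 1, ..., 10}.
a · b ≡ 3x^2 + 5x + 10 (mod f(x))

Multiply in F_11[x]: a(x)·b(x) = (3x^2 + 9x + 8)·(4x^2 + 2x + 8) = x^4 + 9x^3 + 8x^2 + 9. This has degree ≥ 3, so divide by f(x) over F_11: x^4 + 9x^3 + 8x^2 + 9 = (x + 7)·(x^3 + 2x^2 + 2x + 3) + (3x^2 + 5x + 10). Hence a·b ≡ 3x^2 + 5x + 10 (mod f). (F_11[x]/(f) is a field with 11^3 = 1331 elements since f is irreducible of degree 3.)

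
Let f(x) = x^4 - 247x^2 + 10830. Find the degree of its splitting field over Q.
[K : Q] = 4

Solving the quadratic in x^2: x^2 = (247 ± √(247^2 - 4·10830))/2 = (247 ± √17689)/2 = (247 ± 133)/2, giving x^2 = 57 or x^2 = 190. So f(x) = (x^2 - 57)(x^2 - 190) and the roots of f are ±√57, ±√190. Hence the splitting field is K = Q(√57, √190). Since 57 and 190 are distinct squarefree integers > 1, their product 10830 is not a perfect square, so √190 ∉ Q(√57). By the tower law [K:Q] = [Q(√57,√190):Q(√57)] · [Q(√57):Q] = 2 · 2 = 4.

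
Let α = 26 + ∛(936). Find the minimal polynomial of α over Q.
m_α(x) = x^3 - 78x^2 + 2028x - 18512

Set β = α - 26 = ∛(936), so β^3 = 936. Then (α - 26)^3 - 936 = 0, i.e. α is a root of g(x) = (x - 26)^3 - 936 = x^3 - 78x^2 + 2028x - 18512. Since g(x) = h(x - 26) where h(x) = x^3 - 936, and h is irreducible over Q (because 936 is not a perfect cube, so h has no rational root, and a monic cubic with no rational root is irreducible), g is also irreducible (irreducibility is preserved under the substitution x → x - 26). Hence m_α(x) = x^3 - 78x^2 + 2028x - 18512.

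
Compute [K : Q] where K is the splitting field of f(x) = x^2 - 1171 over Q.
[K : Q] = 2

f(x) = x^2 - 1171 factors as (x - √1171)(x + √1171). The splitting field is K = Q(√1171). Since 1171 is squarefree and > 1, it is not a perfect square, so x^2 - 1171 is irreducible over Q and [Q(√1171) : Q] = 2. Hence [K : Q] = 2.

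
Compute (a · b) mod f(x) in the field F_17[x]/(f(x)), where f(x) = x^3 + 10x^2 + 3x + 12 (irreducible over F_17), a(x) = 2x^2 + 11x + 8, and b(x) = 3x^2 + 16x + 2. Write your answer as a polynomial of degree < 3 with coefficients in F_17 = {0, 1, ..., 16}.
a · b ≡ 12x + 7 (mod f(x))

Multiply in F_17[x]: a(x)·b(x) = (2x^2 + 11x + 8)·(3x^2 + 16x + 2) = 6x^4 + 14x^3 + 14x + 16. This has degree ≥ 3, so divide by f(x) over F_17: 6x^4 + 14x^3 + 14x + 16 = (6x + 5)·(x^3 + 10x^2 + 3x + 12) + (12x + 7). Hence a·b ≡ 12x + 7 (mod f). (F_17[x]/(f) is a field with 17^3 = 4913 elements since f is irreducible of degree 3.)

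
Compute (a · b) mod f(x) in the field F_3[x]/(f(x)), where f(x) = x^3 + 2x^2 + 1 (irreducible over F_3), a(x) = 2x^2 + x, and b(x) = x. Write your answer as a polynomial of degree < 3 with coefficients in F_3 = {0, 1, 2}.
a · b ≡ 1 (mod f(x))

Multiply in F_3[x]: a(x)·b(x) = (2x^2 + x)·(x) = 2x^3 + x^2. This has degree ≥ 3, so divide by f(x) over F_3: 2x^3 + x^2 = (2)·(x^3 + 2x^2 + 1) + (1). Hence a·b ≡ 1 (mod f). (F_3[x]/(f) is a field with 3^3 = 27 elements since f is irreducible of degree 3.)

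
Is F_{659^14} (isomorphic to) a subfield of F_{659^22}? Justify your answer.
No: F_{659^14} is not a subfield of F_{659^22}

F_{p^m} embeds in F_{p^n} iff m | n. Here 14 ∤ 22 (since 22 = 1·14 + 8 with remainder 8 ≠ 0), so F_{659^14} is not a subfield of F_{659^22}. Equivalently: if it were, the tower law would give 14 = [F_{659^14}:F_659] dividing [F_{659^22}:F_659] = 22, contradiction.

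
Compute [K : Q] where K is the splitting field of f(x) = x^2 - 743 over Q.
[K : Q] = 2

f(x) = x^2 - 743 factors as (x - √743)(x + √743). The splitting field is K = Q(√743). Since 743 is squarefree and > 1, it is not a perfect square, so x^2 - 743 is irreducible over Q and [Q(√743) : Q] = 2. Hence [K : Q] = 2.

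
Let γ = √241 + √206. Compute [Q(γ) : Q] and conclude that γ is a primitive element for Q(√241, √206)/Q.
[Q(γ) : Q] = 4 (equivalently, Q(γ) = Q(√241, √206))

Obviously Q(γ) ⊆ Q(√241, √206), and [Q(√241, √206):Q] = 4 (since 241, 206 are distinct squarefree integers > 1 with 49646 not a perfect square). To show equality we compute the minimal polynomial of γ. From γ = √241 + √206: γ^2 = 241 + 2√(49646) + 206 = 447 + 2√(49646), so γ^2 - 447 = 2√(49646); squaring, (γ^2 - 447)^2 = 4·49646, i.e. γ^4 - 894γ^2 + 199809 - 198584 = 0, i.e. γ^4 - 894γ^2 + 1225 = 0. So γ is a root of x^4 - 894x^2 + 1225. This polynomial is irreducible over Q: it has no rational root (each ±√241 ± √206 is irrational), and any factorization into two quadratics over Q would force √(49646) ∈ Q (pairing opposite roots) or √241, √206 ∈ Q (other pairings), all impossible. Hence [Q(γ):Q] = 4 = [Q(√241, √206):Q], so Q(γ) = Q(√241, √206).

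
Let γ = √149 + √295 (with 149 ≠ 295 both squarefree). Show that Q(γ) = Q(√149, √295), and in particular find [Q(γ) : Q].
[Q(γ) : Q] = 4 (equivalently, Q(γ) = Q(√149, √295))

Obviously Q(γ) ⊆ Q(√149, √295), and [Q(√149, √295):Q] = 4 (since 149, 295 are distinct squarefree integers > 1 with 43955 not a perfect square). To show equality we compute the minimal polynomial of γ. From γ = √149 + √295: γ^2 = 149 + 2√(43955) + 295 = 444 + 2√(43955), so γ^2 - 444 = 2√(43955); squaring, (γ^2 - 444)^2 = 4·43955, i.e. γ^4 - 888γ^2 + 197136 - 175820 = 0, i.e. γ^4 - 888γ^2 + 21316 = 0. So γ is a root of x^4 - 888x^2 + 21316. This polynomial is irreducible over Q: it has no rational root (each ±√149 ± √295 is irrational), and any factorization into two quadratics over Q would force √(43955) ∈ Q (pairing opposite roots) or √149, √295 ∈ Q (other pairings), all impossible. Hence [Q(γ):Q] = 4 = [Q(√149, √295):Q], so Q(γ) = Q(√149, √295).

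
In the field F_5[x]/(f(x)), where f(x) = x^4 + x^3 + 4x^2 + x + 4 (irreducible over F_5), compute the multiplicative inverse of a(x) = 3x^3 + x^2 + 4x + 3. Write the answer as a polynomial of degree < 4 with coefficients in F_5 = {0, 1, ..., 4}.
a(x)^(-1) ≡ 3x^3 + 4x^2 + 2x + 2 (mod f(x))

Since f is irreducible over F_5, F_5[x]/(f) is a field and a(x) ≠ 0 has an inverse. Apply the extended Euclidean algorithm to f(x) and a(x) in F_5[x]: f(x) = (2x + 3)·a(x) + (3x^2 + 3x);  a(x) = (x + 1)·(3x^2 + 3x) + (x + 3);  (3x^2 + 3x) = (3x + 4)·(x + 3) + (3). The last nonzero remainder is the constant 3 = gcd(f, a) in F_5. Back-substituting through the division chain expresses 3 = s(x)·a(x) + t(x)·f(x) with s(x) ≡ 4x^3 + 2x^2 + x + 1 (mod f), so (4x^3 + 2x^2 + x + 1)·a(x) ≡ 3 (mod f). Multiplying by 3^(-1) ≡ 2 in F_5 gives a(x)^(-1) ≡ 2·(4x^3 + 2x^2 + x + 1) ≡ 3x^3 + 4x^2 + 2x + 2 (mod f). Check: (3x^3 + x^2 + 4x + 3)·(3x^3 + 4x^2 + 2x + 2) = 4x^6 + 2x^4 + 3x^3 + 2x^2 + 4x + 1 ≡ 1 (mod x^4 + x^3 + 4x^2 + x + 4).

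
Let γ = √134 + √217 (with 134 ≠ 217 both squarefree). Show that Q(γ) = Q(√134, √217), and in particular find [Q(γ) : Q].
[Q(γ) : Q] = 4 (equivalently, Q(γ) = Q(√134, √217))

Obviously Q(γ) ⊆ Q(√134, √217), and [Q(√134, √217):Q] = 4 (since 134, 217 are distinct squarefree integers > 1 with 29078 not a perfect square). To show equality we compute the minimal polynomial of γ. From γ = √134 + √217: γ^2 = 134 + 2√(29078) + 217 = 351 + 2√(29078), so γ^2 - 351 = 2√(29078); squaring, (γ^2 - 351)^2 = 4·29078, i.e. γ^4 - 702γ^2 + 123201 - 116312 = 0, i.e. γ^4 - 702γ^2 + 6889 = 0. So γ is a root of x^4 - 702x^2 + 6889. This polynomial is irreducible over Q: it has no rational root (each ±√134 ± √217 is irrational), and any factorization into two quadratics over Q would force √(29078) ∈ Q (pairing opposite roots) or √134, √217 ∈ Q (other pairings), all impossible. Hence [Q(γ):Q] = 4 = [Q(√134, √217):Q], so Q(γ) = Q(√134, √217).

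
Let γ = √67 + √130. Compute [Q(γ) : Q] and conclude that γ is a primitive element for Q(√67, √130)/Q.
[Q(γ) : Q] = 4 (equivalently, Q(γ) = Q(√67, √130))

Obviously Q(γ) ⊆ Q(√67, √130), and [Q(√67, √130):Q] = 4 (since 67, 130 are distinct squarefree integers > 1 with 8710 not a perfect square). To show equality we compute the minimal polynomial of γ. From γ = √67 + √130: γ^2 = 67 + 2√(8710) + 130 = 197 + 2√(8710), so γ^2 - 197 = 2√(8710); squaring, (γ^2 - 197)^2 = 4·8710, i.e. γ^4 - 394γ^2 + 38809 - 34840 = 0, i.e. γ^4 - 394γ^2 + 3969 = 0. So γ is a root of x^4 - 394x^2 + 3969. This polynomial is irreducible over Q: it has no rational root (each ±√67 ± √130 is irrational), and any factorization into two quadratics over Q would force √(8710) ∈ Q (pairing opposite roots) or √67, √130 ∈ Q (other pairings), all impossible. Hence [Q(γ):Q] = 4 = [Q(√67, √130):Q], so Q(γ) = Q(√67, √130).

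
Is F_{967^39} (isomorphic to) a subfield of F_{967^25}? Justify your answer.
No: F_{967^39} is not a subfield of F_{967^25}

F_{p^m} embeds in F_{p^n} iff m | n. Here 39 ∤ 25 (since 25 = 0·39 + 25 with remainder 25 ≠ 0), so F_{967^39} is not a subfield of F_{967^25}. Equivalently: if it were, the tower law would give 39 = [F_{967^39}:F_967] dividing [F_{967^25}:F_967] = 25, contradiction.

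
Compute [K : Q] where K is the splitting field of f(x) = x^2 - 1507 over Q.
[K : Q] = 2

f(x) = x^2 - 1507 factors as (x - √1507)(x + √1507). The splitting field is K = Q(√1507). Since 1507 is squarefree and > 1, it is not a perfect square, so x^2 - 1507 is irreducible over Q and [Q(√1507) : Q] = 2. Hence [K : Q] = 2.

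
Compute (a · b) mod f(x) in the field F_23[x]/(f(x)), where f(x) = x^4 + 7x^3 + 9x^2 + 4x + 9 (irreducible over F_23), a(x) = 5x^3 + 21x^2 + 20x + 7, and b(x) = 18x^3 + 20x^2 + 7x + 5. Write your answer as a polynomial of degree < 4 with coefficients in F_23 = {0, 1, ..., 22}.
a · b ≡ 19x^3 + 15x^2 + x + 5 (mod f(x))

Multiply in F_23[x]: a(x)·b(x) = (5x^3 + 21x^2 + 20x + 7)·(18x^3 + 20x^2 + 7x + 5) = 21x^6 + 18x^5 + 10x^4 + 8x^3 + 17x^2 + 11x + 12. This has degree ≥ 4, so divide by f(x) over F_23: 21x^6 + 18x^5 + 10x^4 + 8x^3 + 17x^2 + 11x + 12 = (21x^2 + 9x + 11)·(x^4 + 7x^3 + 9x^2 + 4x + 9) + (19x^3 + 15x^2 + x + 5). Hence a·b ≡ 19x^3 + 15x^2 + x + 5 (mod f). (F_23[x]/(f) is a field with 23^4 = 279841 elements since f is irreducible of degree 4.)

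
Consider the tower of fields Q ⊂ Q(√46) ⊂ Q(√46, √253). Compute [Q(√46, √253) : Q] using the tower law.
[Q(√46, √253) : Q] = 4

[Q(√46):Q] = 2 (min poly x^2 - 46, irreducible since 46 is squarefree > 1). For the top step, suppose √253 ∈ Q(√46), say √253 = c + d√46 with c, d ∈ Q. Squaring: 253 = c^2 + 46d^2 + 2cd√46. Since √46 ∉ Q this forces 2cd = 0. If d = 0 then √253 = c ∈ Q, contradicting 253 squarefree > 1. If c = 0 then 253 = 46d^2, so 46·253 = (46d)^2 is a perfect square in Q — but 46·253 = 11638 is not a perfect square (since 46 and 253 are distinct squarefree integers). Contradiction. Hence √253 ∉ Q(√46), so x^2 - 253 stays irreducible over Q(√46) and [Q(√46, √253) : Q(√46)] = 2. By the tower law, [Q(√46, √253) : Q] = 2 · 2 = 4.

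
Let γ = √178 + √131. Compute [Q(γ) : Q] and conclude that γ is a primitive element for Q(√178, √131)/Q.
[Q(γ) : Q] = 4 (equivalently, Q(γ) = Q(√178, √131))

Obviously Q(γ) ⊆ Q(√178, √131), and [Q(√178, √131):Q] = 4 (since 178, 131 are distinct squarefree integers > 1 with 23318 not a perfect square). To show equality we compute the minimal polynomial of γ. From γ = √178 + √131: γ^2 = 178 + 2√(23318) + 131 = 309 + 2√(23318), so γ^2 - 309 = 2√(23318); squaring, (γ^2 - 309)^2 = 4·23318, i.e. γ^4 - 618γ^2 + 95481 - 93272 = 0, i.e. γ^4 - 618γ^2 + 2209 = 0. So γ is a root of x^4 - 618x^2 + 2209. This polynomial is irreducible over Q: it has no rational root (each ±√178 ± √131 is irrational), and any factorization into two quadratics over Q would force √(23318) ∈ Q (pairing opposite roots) or √178, √131 ∈ Q (other pairings), all impossible. Hence [Q(γ):Q] = 4 = [Q(√178, √131):Q], so Q(γ) = Q(√178, √131).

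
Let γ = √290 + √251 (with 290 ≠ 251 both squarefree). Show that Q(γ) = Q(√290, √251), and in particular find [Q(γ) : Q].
[Q(γ) : Q] = 4 (equivalently, Q(γ) = Q(√290, √251))

Obviously Q(γ) ⊆ Q(√290, √251), and [Q(√290, √251):Q] = 4 (since 290, 251 are distinct squarefree integers > 1 with 72790 not a perfect square). To show equality we compute the minimal polynomial of γ. From γ = √290 + √251: γ^2 = 290 + 2√(72790) + 251 = 541 + 2√(72790), so γ^2 - 541 = 2√(72790); squaring, (γ^2 - 541)^2 = 4·72790, i.e. γ^4 - 1082γ^2 + 292681 - 291160 = 0, i.e. γ^4 - 1082γ^2 + 1521 = 0. So γ is a root of x^4 - 1082x^2 + 1521. This polynomial is irreducible over Q: it has no rational root (each ±√290 ± √251 is irrational), and any factorization into two quadratics over Q would force √(72790) ∈ Q (pairing opposite roots) or √290, √251 ∈ Q (other pairings), all impossible. Hence [Q(γ):Q] = 4 = [Q(√290, √251):Q], so Q(γ) = Q(√290, √251).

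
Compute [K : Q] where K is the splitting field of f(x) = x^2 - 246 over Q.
[K : Q] = 2

f(x) = x^2 - 246 factors as (x - √246)(x + √246). The splitting field is K = Q(√246). Since 246 is squarefree and > 1, it is not a perfect square, so x^2 - 246 is irreducible over Q and [Q(√246) : Q] = 2. Hence [K : Q] = 2.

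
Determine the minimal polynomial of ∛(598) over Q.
m_α(x) = x^3 - 598

α satisfies α^3 = 598, so x^3 - 598 annihilates α. By the rational root test, a rational root p/q (in lowest terms) of x^3 - 598 would satisfy p^3 = 598 q^3, forcing q = 1 and p^3 = 598; but 598 is not a perfect cube, contradiction. A monic cubic over Q with no rational root is irreducible (any nontrivial factorization would include a linear factor). Hence x^3 - 598 is the minimal polynomial of α, and in particular [Q(α):Q] = 3.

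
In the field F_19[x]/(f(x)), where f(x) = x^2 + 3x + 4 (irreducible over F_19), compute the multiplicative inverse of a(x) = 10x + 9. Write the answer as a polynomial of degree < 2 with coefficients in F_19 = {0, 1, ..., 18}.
a(x)^(-1) ≡ 14x + 18 (mod f(x))

Since f is irreducible over F_19, F_19[x]/(f) is a field and a(x) ≠ 0 has an inverse. Apply the extended Euclidean algorithm to f(x) and a(x) in F_19[x]: f(x) = (2x + 8)·a(x) + (8). The last nonzero remainder is the constant 8 = gcd(f, a) in F_19. Back-substituting through the division chain expresses 8 = s(x)·a(x) + t(x)·f(x) with s(x) ≡ 17x + 11 (mod f), so (17x + 11)·a(x) ≡ 8 (mod f). Multiplying by 8^(-1) ≡ 12 in F_19 gives a(x)^(-1) ≡ 12·(17x + 11) ≡ 14x + 18 (mod f). Check: (10x + 9)·(14x + 18) = 7x^2 + 2x + 10 ≡ 1 (mod x^2 + 3x + 4).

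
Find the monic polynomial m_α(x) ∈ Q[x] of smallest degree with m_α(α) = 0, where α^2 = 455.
m_α(x) = x^2 - 455

α satisfies α^2 - 455 = 0, so x^2 - 455 annihilates α. Since d = 455 is squarefree and ≠ 1, it is not a perfect square in Q, so x^2 - 455 has no rational root and is therefore irreducible over Q (a degree-2 polynomial over a field is irreducible iff it has no root). Hence m_α(x) = x^2 - 455.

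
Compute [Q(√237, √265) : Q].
[Q(√237, √265) : Q] = 4

[Q(√237):Q] = 2 (min poly x^2 - 237, irreducible since 237 is squarefree > 1). For the top step, suppose √265 ∈ Q(√237), say √265 = c + d√237 with c, d ∈ Q. Squaring: 265 = c^2 + 237d^2 + 2cd√237. Since √237 ∉ Q this forces 2cd = 0. If d = 0 then √265 = c ∈ Q, contradicting 265 squarefree > 1. If c = 0 then 265 = 237d^2, so 237·265 = (237d)^2 is a perfect square in Q — but 237·265 = 62805 is not a perfect square (since 237 and 265 are distinct squarefree integers). Contradiction. Hence √265 ∉ Q(√237), so x^2 - 265 stays irreducible over Q(√237) and [Q(√237, √265) : Q(√237)] = 2. By the tower law, [Q(√237, √265) : Q] = 2 · 2 = 4.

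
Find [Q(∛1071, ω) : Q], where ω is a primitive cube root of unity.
[Q(∛1071, ω) : Q] = 6

[Q(∛1071):Q] = 3 (min poly x^3 - 1071, irreducible since 1071 is not a perfect cube). [Q(ω):Q] = 2 (min poly x^2 + x + 1). Since Q(∛1071) ⊂ R and ω ∉ R, we have ω ∉ Q(∛1071), so x^2 + x + 1 remains irreducible over Q(∛1071) and [Q(∛1071, ω) : Q(∛1071)] = 2. By the tower law, [Q(∛1071, ω) : Q] = 3 · 2 = 6. (In fact Q(∛1071, ω) is the splitting field of x^3 - 1071 over Q.)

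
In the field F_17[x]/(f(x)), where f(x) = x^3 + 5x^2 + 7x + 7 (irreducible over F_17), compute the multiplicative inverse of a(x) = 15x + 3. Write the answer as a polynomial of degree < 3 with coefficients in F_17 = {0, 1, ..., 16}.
a(x)^(-1) ≡ 2x^2 + 13x + 8 (mod f(x))

Since f is irreducible over F_17, F_17[x]/(f) is a field and a(x) ≠ 0 has an inverse. Apply the extended Euclidean algorithm to f(x) and a(x) in F_17[x]: f(x) = (8x^2 + x + 15)·a(x) + (13). The last nonzero remainder is the constant 13 = gcd(f, a) in F_17. Back-substituting through the division chain expresses 13 = s(x)·a(x) + t(x)·f(x) with s(x) ≡ 9x^2 + 16x + 2 (mod f), so (9x^2 + 16x + 2)·a(x) ≡ 13 (mod f). Multiplying by 13^(-1) ≡ 4 in F_17 gives a(x)^(-1) ≡ 4·(9x^2 + 16x + 2) ≡ 2x^2 + 13x + 8 (mod f). Check: (15x + 3)·(2x^2 + 13x + 8) = 13x^3 + 14x^2 + 6x + 7 ≡ 1 (mod x^3 + 5x^2 + 7x + 7).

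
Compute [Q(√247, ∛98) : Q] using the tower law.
[Q(√247, ∛98) : Q] = 6

Let L = Q(√247, ∛98). Since Q(√247) ⊂ L and [Q(√247):Q] = 2, the tower law gives 2 | [L:Q]. Likewise Q(∛98) ⊂ L with [Q(∛98):Q] = 3 (because 98 is not a perfect cube), so 3 | [L:Q]. As gcd(2,3) = 1, [L:Q] is divisible by 6. Conversely L is generated over Q by √247 and ∛98, so [L:Q] ≤ 2·3 = 6. Therefore [Q(√247, ∛98) : Q] = 6.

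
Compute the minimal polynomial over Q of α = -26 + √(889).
m_α(x) = x^2 + 52x - 213

From α + 26 = √(889), squaring gives (α + 26)^2 = 889, i.e. α^2 + 52α + 676 = 889, so α^2 + 52α - 213 = 0. The discriminant of x^2 + 52x - 213 is (52)^2 - 4·(-213) = 2704 + 852 = 3556, and 4·(889) is not a perfect square in Q since 889 is squarefree and ≠ 1. Hence x^2 + 52x - 213 is irreducible over Q and is the minimal polynomial of α.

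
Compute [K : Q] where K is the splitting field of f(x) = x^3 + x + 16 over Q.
[K : Q] = 6

By the rational root test, any rational root of the monic integer polynomial f(x) = x^3 + x + 16 must be an integer dividing the constant term 16, i.e. one of ±{1, 2, 4, 8, 16}. Evaluating: f(1) = 18, f(-1) = 14, f(2) = 26, f(-2) = 6, f(4) = 84, f(-4) = -52, f(8) = 536, f(-8) = -504, f(16) = 4128, f(-16) = -4096; none is 0, so f has no rational root and is therefore irreducible over Q (a cubic with no linear factor over a field is irreducible). For an irreducible cubic, the Galois group is A_3 or S_3 according as the discriminant disc(f) = -4a^3 - 27b^2 = -4·(1)^3 - 27·(16)^2 = -6916 is or is not a square in Q. Here disc(f) = -6916 is not a perfect square in Q, so the Galois group of f over Q is not contained in A_3 and must be all of S_3. The splitting field has degree |S_3| = 6 over Q, so [K : Q] = 6.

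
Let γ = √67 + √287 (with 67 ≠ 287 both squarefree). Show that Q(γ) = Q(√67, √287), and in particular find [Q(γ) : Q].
[Q(γ) : Q] = 4 (equivalently, Q(γ) = Q(√67, √287))

Obviously Q(γ) ⊆ Q(√67, √287), and [Q(√67, √287):Q] = 4 (since 67, 287 are distinct squarefree integers > 1 with 19229 not a perfect square). To show equality we compute the minimal polynomial of γ. From γ = √67 + √287: γ^2 = 67 + 2√(19229) + 287 = 354 + 2√(19229), so γ^2 - 354 = 2√(19229); squaring, (γ^2 - 354)^2 = 4·19229, i.e. γ^4 - 708γ^2 + 125316 - 76916 = 0, i.e. γ^4 - 708γ^2 + 48400 = 0. So γ is a root of x^4 - 708x^2 + 48400. This polynomial is irreducible over Q: it has no rational root (each ±√67 ± √287 is irrational), and any factorization into two quadratics over Q would force √(19229) ∈ Q (pairing opposite roots) or √67, √287 ∈ Q (other pairings), all impossible. Hence [Q(γ):Q] = 4 = [Q(√67, √287):Q], so Q(γ) = Q(√67, √287).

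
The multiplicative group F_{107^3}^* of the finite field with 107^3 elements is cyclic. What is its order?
|F_{107^3}^*| = 1225042

F_{107^3} has 107^3 = 1225043 elements; its multiplicative group consists of all nonzero elements, so |F_{107^3}^*| = 1225043 - 1 = 1225042. (It is cyclic since any finite subgroup of the multiplicative group of a field is cyclic.)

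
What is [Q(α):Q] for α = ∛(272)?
[Q(α):Q] = 3

The minimal polynomial of α is x^3 - 272, irreducible over Q since 272 is not a perfect cube (so x^3 - 272 has no rational root). Hence [Q(α):Q] = deg(m_α) = 3.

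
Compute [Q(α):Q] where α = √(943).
[Q(α):Q] = 2

[Q(α):Q] equals the degree of the minimal polynomial of α. Here α^2 = 943 and x^2 - 943 is irreducible (d = 943 is squarefree, ≠ 1, hence not a square), so deg(m_α) = 2. Thus [Q(α):Q] = 2.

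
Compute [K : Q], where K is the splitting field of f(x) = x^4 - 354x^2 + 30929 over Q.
[K : Q] = 4

Solving the quadratic in x^2: x^2 = (354 ± √(354^2 - 4·30929))/2 = (354 ± √1600)/2 = (354 ± 40)/2, giving x^2 = 157 or x^2 = 197. So f(x) = (x^2 - 157)(x^2 - 197) and the roots of f are ±√157, ±√197. Hence the splitting field is K = Q(√157, √197). Since 157 and 197 are distinct squarefree integers > 1, their product 30929 is not a perfect square, so √197 ∉ Q(√157). By the tower law [K:Q] = [Q(√157,√197):Q(√157)] · [Q(√157):Q] = 2 · 2 = 4.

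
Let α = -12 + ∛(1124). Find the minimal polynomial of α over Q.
m_α(x) = x^3 + 36x^2 + 432x + 604

Set β = α + 12 = ∛(1124), so β^3 = 1124. Then (α + 12)^3 - 1124 = 0, i.e. α is a root of g(x) = (x + 12)^3 - 1124 = x^3 + 36x^2 + 432x + 604. Since g(x) = h(x + 12) where h(x) = x^3 - 1124, and h is irreducible over Q (because 1124 is not a perfect cube, so h has no rational root, and a monic cubic with no rational root is irreducible), g is also irreducible (irreducibility is preserved under the substitution x → x + 12). Hence m_α(x) = x^3 + 36x^2 + 432x + 604.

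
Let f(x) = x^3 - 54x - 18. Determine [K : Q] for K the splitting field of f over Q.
[K : Q] = 6

By the rational root test, any rational root of the monic integer polynomial f(x) = x^3 - 54x - 18 must be an integer dividing the constant term -18, i.e. one of ±{1, 2, 3, 6, 9, 18}. Evaluating: f(1) = -71, f(-1) = 35, f(2) = -118, f(-2) = 82, f(3) = -153, f(-3) = 117, f(6) = -126, f(-6) = 90, f(9) = 225, f(-9) = -261, f(18) = 4842, f(-18) = -4878; none is 0, so f has no rational root and is therefore irreducible over Q (a cubic with no linear factor over a field is irreducible). For an irreducible cubic, the Galois group is A_3 or S_3 according as the discriminant disc(f) = -4a^3 - 27b^2 = -4·(-54)^3 - 27·(-18)^2 = 621108 is or is not a square in Q. Here disc(f) = 621108 is not a perfect square in Q, so the Galois group of f over Q is not contained in A_3 and must be all of S_3. The splitting field has degree |S_3| = 6 over Q, so [K : Q] = 6.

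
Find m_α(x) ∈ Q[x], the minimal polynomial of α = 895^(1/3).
m_α(x) = x^3 - 895

α satisfies α^3 = 895, so x^3 - 895 annihilates α. By the rational root test, a rational root p/q (in lowest terms) of x^3 - 895 would satisfy p^3 = 895 q^3, forcing q = 1 and p^3 = 895; but 895 is not a perfect cube, contradiction. A monic cubic over Q with no rational root is irreducible (any nontrivial factorization would include a linear factor). Hence x^3 - 895 is the minimal polynomial of α, and in particular [Q(α):Q] = 3.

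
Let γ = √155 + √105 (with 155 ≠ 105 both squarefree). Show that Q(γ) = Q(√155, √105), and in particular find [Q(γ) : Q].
[Q(γ) : Q] = 4 (equivalently, Q(γ) = Q(√155, √105))

Obviously Q(γ) ⊆ Q(√155, √105), and [Q(√155, √105):Q] = 4 (since 155, 105 are distinct squarefree integers > 1 with 16275 not a perfect square). To show equality we compute the minimal polynomial of γ. From γ = √155 + √105: γ^2 = 155 + 2√(16275) + 105 = 260 + 2√(16275), so γ^2 - 260 = 2√(16275); squaring, (γ^2 - 260)^2 = 4·16275, i.e. γ^4 - 520γ^2 + 67600 - 65100 = 0, i.e. γ^4 - 520γ^2 + 2500 = 0. So γ is a root of x^4 - 520x^2 + 2500. This polynomial is irreducible over Q: it has no rational root (each ±√155 ± √105 is irrational), and any factorization into two quadratics over Q would force √(16275) ∈ Q (pairing opposite roots) or √155, √105 ∈ Q (other pairings), all impossible. Hence [Q(γ):Q] = 4 = [Q(√155, √105):Q], so Q(γ) = Q(√155, √105).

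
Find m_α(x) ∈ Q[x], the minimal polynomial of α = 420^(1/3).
m_α(x) = x^3 - 420

α satisfies α^3 = 420, so x^3 - 420 annihilates α. By the rational root test, a rational root p/q (in lowest terms) of x^3 - 420 would satisfy p^3 = 420 q^3, forcing q = 1 and p^3 = 420; but 420 is not a perfect cube, contradiction. A monic cubic over Q with no rational root is irreducible (any nontrivial factorization would include a linear factor). Hence x^3 - 420 is the minimal polynomial of α, and in particular [Q(α):Q] = 3.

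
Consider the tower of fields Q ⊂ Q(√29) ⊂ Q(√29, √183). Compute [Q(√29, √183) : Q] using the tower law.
[Q(√29, √183) : Q] = 4

[Q(√29):Q] = 2 (min poly x^2 - 29, irreducible since 29 is squarefree > 1). For the top step, suppose √183 ∈ Q(√29), say √183 = c + d√29 with c, d ∈ Q. Squaring: 183 = c^2 + 29d^2 + 2cd√29. Since √29 ∉ Q this forces 2cd = 0. If d = 0 then √183 = c ∈ Q, contradicting 183 squarefree > 1. If c = 0 then 183 = 29d^2, so 29·183 = (29d)^2 is a perfect square in Q — but 29·183 = 5307 is not a perfect square (since 29 and 183 are distinct squarefree integers). Contradiction. Hence √183 ∉ Q(√29), so x^2 - 183 stays irreducible over Q(√29) and [Q(√29, √183) : Q(√29)] = 2. By the tower law, [Q(√29, √183) : Q] = 2 · 2 = 4.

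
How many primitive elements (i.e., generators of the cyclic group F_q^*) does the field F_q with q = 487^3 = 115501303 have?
There are φ(115501302) = 32997456 primitive elements

F_q^* is cyclic of order q - 1 = 115501302. A cyclic group of order m has exactly φ(m) generators. Here m = 115501302 = 2 · 3^6 · 7 · 11317, so the number of primitive elements is φ(115501302) = 32997456.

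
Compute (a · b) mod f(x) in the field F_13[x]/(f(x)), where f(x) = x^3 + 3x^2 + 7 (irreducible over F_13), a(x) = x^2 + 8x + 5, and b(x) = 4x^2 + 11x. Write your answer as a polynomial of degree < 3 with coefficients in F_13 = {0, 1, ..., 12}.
a · b ≡ 2x^2 + x + 4 (mod f(x))

Multiply in F_13[x]: a(x)·b(x) = (x^2 + 8x + 5)·(4x^2 + 11x) = 4x^4 + 4x^3 + 4x^2 + 3x. This has degree ≥ 3, so divide by f(x) over F_13: 4x^4 + 4x^3 + 4x^2 + 3x = (4x + 5)·(x^3 + 3x^2 + 7) + (2x^2 + x + 4). Hence a·b ≡ 2x^2 + x + 4 (mod f). (F_13[x]/(f) is a field with 13^3 = 2197 elements since f is irreducible of degree 3.)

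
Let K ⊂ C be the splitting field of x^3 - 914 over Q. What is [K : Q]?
[K : Q] = 6

The roots of x^3 - 914 are ∛914, ω∛914, ω^2∛914 where ω = e^(2πi/3) is a primitive cube root of unity, so K = Q(∛914, ω). Now [Q(∛914):Q] = 3 (since 914 is not a perfect cube, x^3 - 914 is irreducible) and [Q(ω):Q] = 2. Both 2 and 3 divide [K:Q], and [K:Q] ≤ 3·2 = 6, so [K:Q] = 6. (Equivalently: Q(∛914) ⊂ R but ω ∉ R, so [K : Q(∛914)] = 2.)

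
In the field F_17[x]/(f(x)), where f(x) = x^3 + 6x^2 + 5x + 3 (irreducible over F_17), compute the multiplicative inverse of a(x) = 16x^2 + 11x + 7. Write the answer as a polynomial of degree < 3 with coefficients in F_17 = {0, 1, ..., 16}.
a(x)^(-1) ≡ 10x^2 + 15x + 1 (mod f(x))

Since f is irreducible over F_17, F_17[x]/(f) is a field and a(x) ≠ 0 has an inverse. Apply the extended Euclidean algorithm to f(x) and a(x) in F_17[x]: f(x) = (16x)·a(x) + (12x + 3);  a(x) = (7x + 2)·(12x + 3) + (1). The last nonzero remainder is the constant 1 = gcd(f, a) in F_17. Back-substituting through the division chain expresses 1 = s(x)·a(x) + t(x)·f(x) with s(x) ≡ 10x^2 + 15x + 1 (mod f), so a(x)^(-1) ≡ s(x) = 10x^2 + 15x + 1 (mod f). Check: (16x^2 + 11x + 7)·(10x^2 + 15x + 1) = 7x^4 + 10x^3 + 13x^2 + 14x + 7 ≡ 1 (mod x^3 + 6x^2 + 5x + 3).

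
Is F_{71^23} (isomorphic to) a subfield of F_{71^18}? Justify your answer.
No: F_{71^23} is not a subfield of F_{71^18}

F_{p^m} embeds in F_{p^n} iff m | n. Here 23 ∤ 18 (since 18 = 0·23 + 18 with remainder 18 ≠ 0), so F_{71^23} is not a subfield of F_{71^18}. Equivalently: if it were, the tower law would give 23 = [F_{71^23}:F_71] dividing [F_{71^18}:F_71] = 18, contradiction.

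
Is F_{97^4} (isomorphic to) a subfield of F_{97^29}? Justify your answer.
No: F_{97^4} is not a subfield of F_{97^29}

F_{p^m} embeds in F_{p^n} iff m | n. Here 4 ∤ 29 (since 29 = 7·4 + 1 with remainder 1 ≠ 0), so F_{97^4} is not a subfield of F_{97^29}. Equivalently: if it were, the tower law would give 4 = [F_{97^4}:F_97] dividing [F_{97^29}:F_97] = 29, contradiction.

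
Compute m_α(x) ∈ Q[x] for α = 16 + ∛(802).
m_α(x) = x^3 - 48x^2 + 768x - 4898

Set β = α - 16 = ∛(802), so β^3 = 802. Then (α - 16)^3 - 802 = 0, i.e. α is a root of g(x) = (x - 16)^3 - 802 = x^3 - 48x^2 + 768x - 4898. Since g(x) = h(x - 16) where h(x) = x^3 - 802, and h is irreducible over Q (because 802 is not a perfect cube, so h has no rational root, and a monic cubic with no rational root is irreducible), g is also irreducible (irreducibility is preserved under the substitution x → x - 16). Hence m_α(x) = x^3 - 48x^2 + 768x - 4898.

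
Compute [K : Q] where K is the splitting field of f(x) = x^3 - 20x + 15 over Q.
[K : Q] = 6

By the rational root test, any rational root of the monic integer polynomial f(x) = x^3 - 20x + 15 must be an integer dividing the constant term 15, i.e. one of ±{1, 3, 5, 15}. Evaluating: f(1) = -4, f(-1) = 34, f(3) = -18, f(-3) = 48, f(5) = 40, f(-5) = -10, f(15) = 3090, f(-15) = -3060; none is 0, so f has no rational root and is therefore irreducible over Q (a cubic with no linear factor over a field is irreducible). For an irreducible cubic, the Galois group is A_3 or S_3 according as the discriminant disc(f) = -4a^3 - 27b^2 = -4·(-20)^3 - 27·(15)^2 = 25925 is or is not a square in Q. Here disc(f) = 25925 is not a perfect square in Q, so the Galois group of f over Q is not contained in A_3 and must be all of S_3. The splitting field has degree |S_3| = 6 over Q, so [K : Q] = 6.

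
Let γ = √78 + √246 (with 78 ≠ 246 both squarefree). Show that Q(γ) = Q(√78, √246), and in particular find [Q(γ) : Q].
[Q(γ) : Q] = 4 (equivalently, Q(γ) = Q(√78, √246))

Obviously Q(γ) ⊆ Q(√78, √246), and [Q(√78, √246):Q] = 4 (since 78, 246 are distinct squarefree integers > 1 with 19188 not a perfect square). To show equality we compute the minimal polynomial of γ. From γ = √78 + √246: γ^2 = 78 + 2√(19188) + 246 = 324 + 2√(19188), so γ^2 - 324 = 2√(19188); squaring, (γ^2 - 324)^2 = 4·19188, i.e. γ^4 - 648γ^2 + 104976 - 76752 = 0, i.e. γ^4 - 648γ^2 + 28224 = 0. So γ is a root of x^4 - 648x^2 + 28224. This polynomial is irreducible over Q: it has no rational root (each ±√78 ± √246 is irrational), and any factorization into two quadratics over Q would force √(19188) ∈ Q (pairing opposite roots) or √78, √246 ∈ Q (other pairings), all impossible. Hence [Q(γ):Q] = 4 = [Q(√78, √246):Q], so Q(γ) = Q(√78, √246).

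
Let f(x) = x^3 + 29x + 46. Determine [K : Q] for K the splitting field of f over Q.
[K : Q] = 6

By the rational root test, any rational root of the monic integer polynomial f(x) = x^3 + 29x + 46 must be an integer dividing the constant term 46, i.e. one of ±{1, 2, 23, 46}. Evaluating: f(1) = 76, f(-1) = 16, f(2) = 112, f(-2) = -20, f(23) = 12880, f(-23) = -12788, f(46) = 98716, f(-46) = -98624; none is 0, so f has no rational root and is therefore irreducible over Q (a cubic with no linear factor over a field is irreducible). For an irreducible cubic, the Galois group is A_3 or S_3 according as the discriminant disc(f) = -4a^3 - 27b^2 = -4·(29)^3 - 27·(46)^2 = -154688 is or is not a square in Q. Here disc(f) = -154688 is not a perfect square in Q, so the Galois group of f over Q is not contained in A_3 and must be all of S_3. The splitting field has degree |S_3| = 6 over Q, so [K : Q] = 6.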